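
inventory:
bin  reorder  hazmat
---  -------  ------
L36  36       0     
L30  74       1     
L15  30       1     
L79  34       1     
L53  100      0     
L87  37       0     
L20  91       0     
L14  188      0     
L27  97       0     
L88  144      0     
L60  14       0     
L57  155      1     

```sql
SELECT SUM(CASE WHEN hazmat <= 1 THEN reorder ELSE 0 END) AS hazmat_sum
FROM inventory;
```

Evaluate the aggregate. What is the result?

1000

bin=L36: ✓ → 36
bin=L30: ✓ → 74
bin=L15: ✓ → 30
bin=L79: ✓ → 34
bin=L53: ✓ → 100
bin=L87: ✓ → 37
bin=L20: ✓ → 91
bin=L14: ✓ → 188
bin=L27: ✓ → 97
bin=L88: ✓ → 144
bin=L60: ✓ → 14
bin=L57: ✓ → 155
hazmat_sum = 36 + 74 + 30 + 34 + 100 + 37 + 91 + 188 + 97 + 144 + 14 + 155 = 1000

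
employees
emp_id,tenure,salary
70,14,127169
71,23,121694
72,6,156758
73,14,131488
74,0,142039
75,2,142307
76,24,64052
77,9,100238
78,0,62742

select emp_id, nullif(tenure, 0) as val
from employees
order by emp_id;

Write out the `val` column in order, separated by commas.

14, 23, 6, 14, NULL, 2, 24, 9, NULL

emp_id=70: tenure=14 vs 0: differ → 14
emp_id=71: tenure=23 vs 0: differ → 23
emp_id=72: tenure=6 vs 0: differ → 6
emp_id=73: tenure=14 vs 0: differ → 14
emp_id=74: tenure=0 vs 0: equal → NULL
emp_id=75: tenure=2 vs 0: differ → 2
emp_id=76: tenure=24 vs 0: differ → 24
emp_id=77: tenure=9 vs 0: differ → 9
emp_id=78: tenure=0 vs 0: equal → NULL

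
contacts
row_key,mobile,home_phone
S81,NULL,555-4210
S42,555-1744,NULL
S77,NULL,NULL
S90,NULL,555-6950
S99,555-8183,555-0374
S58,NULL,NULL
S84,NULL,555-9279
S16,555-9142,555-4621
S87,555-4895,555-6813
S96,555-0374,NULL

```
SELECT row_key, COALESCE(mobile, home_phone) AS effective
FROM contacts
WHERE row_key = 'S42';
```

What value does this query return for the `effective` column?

555-1744

row_key = S42: mobile=555-1744, home_phone=NULL.
mobile=555-1744 → 555-1744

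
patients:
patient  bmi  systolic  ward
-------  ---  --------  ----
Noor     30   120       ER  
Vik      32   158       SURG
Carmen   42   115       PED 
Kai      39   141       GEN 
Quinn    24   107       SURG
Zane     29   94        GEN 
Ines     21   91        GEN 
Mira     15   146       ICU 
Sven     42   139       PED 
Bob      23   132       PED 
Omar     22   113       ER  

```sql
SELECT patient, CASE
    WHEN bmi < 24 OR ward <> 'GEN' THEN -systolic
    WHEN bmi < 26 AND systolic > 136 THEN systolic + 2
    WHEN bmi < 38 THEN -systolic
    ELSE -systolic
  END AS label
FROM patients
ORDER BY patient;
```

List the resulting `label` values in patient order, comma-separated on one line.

-132, -115, -91, -141, -146, -120, -113, -107, -139, -158, -94

patient=Bob: bmi < 24 OR ward <> 'GEN' → -132
patient=Carmen: bmi < 24 OR ward <> 'GEN' → -115
patient=Ines: bmi < 24 OR ward <> 'GEN' → -91
patient=Kai: ELSE → -141
patient=Mira: bmi < 24 OR ward <> 'GEN' → -146
patient=Noor: bmi < 24 OR ward <> 'GEN' → -120
patient=Omar: bmi < 24 OR ward <> 'GEN' → -113
patient=Quinn: bmi < 24 OR ward <> 'GEN' → -107
patient=Sven: bmi < 24 OR ward <> 'GEN' → -139
patient=Vik: bmi < 24 OR ward <> 'GEN' → -158
patient=Zane: bmi < 38 → -94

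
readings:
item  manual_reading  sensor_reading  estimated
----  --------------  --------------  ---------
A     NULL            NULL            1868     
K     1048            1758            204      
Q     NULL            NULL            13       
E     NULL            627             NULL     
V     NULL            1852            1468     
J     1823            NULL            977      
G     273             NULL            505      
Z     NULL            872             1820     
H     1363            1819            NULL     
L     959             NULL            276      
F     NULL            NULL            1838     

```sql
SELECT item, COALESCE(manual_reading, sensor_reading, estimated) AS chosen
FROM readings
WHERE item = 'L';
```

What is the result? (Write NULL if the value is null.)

item = L: manual_reading=959, sensor_reading=NULL, estimated=276.
manual_reading=959 → 959

959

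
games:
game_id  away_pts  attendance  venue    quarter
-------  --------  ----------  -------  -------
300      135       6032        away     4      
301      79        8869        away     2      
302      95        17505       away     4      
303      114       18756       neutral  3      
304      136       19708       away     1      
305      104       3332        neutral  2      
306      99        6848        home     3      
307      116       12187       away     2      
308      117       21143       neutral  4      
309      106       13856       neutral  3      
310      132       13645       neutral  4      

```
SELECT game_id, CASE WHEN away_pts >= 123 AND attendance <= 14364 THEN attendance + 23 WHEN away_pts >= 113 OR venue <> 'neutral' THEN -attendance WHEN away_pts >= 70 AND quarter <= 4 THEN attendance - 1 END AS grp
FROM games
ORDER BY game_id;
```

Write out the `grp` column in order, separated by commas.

6055, -8869, -17505, -18756, -19708, 3331, -6848, -12187, -21143, 13855, 13668

game_id=300: away_pts >= 123 AND attendance <= 14364 → 6055
game_id=301: away_pts >= 113 OR venue <> 'neutral' → -8869
game_id=302: away_pts >= 113 OR venue <> 'neutral' → -17505
game_id=303: away_pts >= 113 OR venue <> 'neutral' → -18756
game_id=304: away_pts >= 113 OR venue <> 'neutral' → -19708
game_id=305: away_pts >= 70 AND quarter <= 4 → 3331
game_id=306: away_pts >= 113 OR venue <> 'neutral' → -6848
game_id=307: away_pts >= 113 OR venue <> 'neutral' → -12187
game_id=308: away_pts >= 113 OR venue <> 'neutral' → -21143
game_id=309: away_pts >= 70 AND quarter <= 4 → 13855
game_id=310: away_pts >= 123 AND attendance <= 14364 → 13668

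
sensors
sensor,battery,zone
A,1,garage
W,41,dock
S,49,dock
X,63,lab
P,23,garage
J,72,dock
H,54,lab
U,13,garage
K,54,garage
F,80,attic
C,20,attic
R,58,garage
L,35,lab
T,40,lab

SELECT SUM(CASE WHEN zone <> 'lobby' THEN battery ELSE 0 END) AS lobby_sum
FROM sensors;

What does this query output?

603

sensor=A: ✓ → 1
sensor=W: ✓ → 41
sensor=S: ✓ → 49
sensor=X: ✓ → 63
sensor=P: ✓ → 23
sensor=J: ✓ → 72
sensor=H: ✓ → 54
sensor=U: ✓ → 13
sensor=K: ✓ → 54
sensor=F: ✓ → 80
sensor=C: ✓ → 20
sensor=R: ✓ → 58
sensor=L: ✓ → 35
sensor=T: ✓ → 40
lobby_sum = 1 + 41 + 49 + 63 + 23 + 72 + 54 + 13 + 54 + 80 + 20 + 58 + 35 + 40 = 603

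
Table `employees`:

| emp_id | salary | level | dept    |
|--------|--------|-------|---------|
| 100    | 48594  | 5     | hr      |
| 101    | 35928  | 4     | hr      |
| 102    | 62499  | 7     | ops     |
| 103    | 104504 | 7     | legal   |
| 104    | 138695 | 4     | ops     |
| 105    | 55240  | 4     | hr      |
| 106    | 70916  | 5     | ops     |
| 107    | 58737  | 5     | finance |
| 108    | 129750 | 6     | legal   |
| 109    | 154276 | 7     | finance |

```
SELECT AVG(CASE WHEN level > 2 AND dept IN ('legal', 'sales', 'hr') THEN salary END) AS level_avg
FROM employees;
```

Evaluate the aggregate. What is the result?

emp_id=100: ✓ → 48594
emp_id=101: ✓ → 35928
emp_id=102: ✗
emp_id=103: ✓ → 104504
emp_id=104: ✗
emp_id=105: ✓ → 55240
emp_id=106: ✗
emp_id=107: ✗
emp_id=108: ✓ → 129750
emp_id=109: ✗
level_avg = (48594 + 35928 + 104504 + 55240 + 129750) / 5 = 74803.2

74803.2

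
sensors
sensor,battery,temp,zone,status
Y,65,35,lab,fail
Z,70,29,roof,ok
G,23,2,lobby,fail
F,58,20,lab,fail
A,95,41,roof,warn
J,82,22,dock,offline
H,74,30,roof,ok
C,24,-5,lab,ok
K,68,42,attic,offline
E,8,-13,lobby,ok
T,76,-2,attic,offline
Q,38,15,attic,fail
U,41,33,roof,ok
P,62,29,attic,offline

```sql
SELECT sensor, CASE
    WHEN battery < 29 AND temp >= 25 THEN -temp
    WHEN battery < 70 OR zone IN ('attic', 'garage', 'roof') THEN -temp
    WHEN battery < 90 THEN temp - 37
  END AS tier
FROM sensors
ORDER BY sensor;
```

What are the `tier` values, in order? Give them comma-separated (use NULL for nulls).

-41, 5, 13, -20, -2, -30, -15, -42, -29, -15, 2, -33, -35, -29

sensor=A: battery < 70 OR zone IN ('attic', 'garage', 'roof') → -41
sensor=C: battery < 70 OR zone IN ('attic', 'garage', 'roof') → 5
sensor=E: battery < 70 OR zone IN ('attic', 'garage', 'roof') → 13
sensor=F: battery < 70 OR zone IN ('attic', 'garage', 'roof') → -20
sensor=G: battery < 70 OR zone IN ('attic', 'garage', 'roof') → -2
sensor=H: battery < 70 OR zone IN ('attic', 'garage', 'roof') → -30
sensor=J: battery < 90 → -15
sensor=K: battery < 70 OR zone IN ('attic', 'garage', 'roof') → -42
sensor=P: battery < 70 OR zone IN ('attic', 'garage', 'roof') → -29
sensor=Q: battery < 70 OR zone IN ('attic', 'garage', 'roof') → -15
sensor=T: battery < 70 OR zone IN ('attic', 'garage', 'roof') → 2
sensor=U: battery < 70 OR zone IN ('attic', 'garage', 'roof') → -33
sensor=Y: battery < 70 OR zone IN ('attic', 'garage', 'roof') → -35
sensor=Z: battery < 70 OR zone IN ('attic', 'garage', 'roof') → -29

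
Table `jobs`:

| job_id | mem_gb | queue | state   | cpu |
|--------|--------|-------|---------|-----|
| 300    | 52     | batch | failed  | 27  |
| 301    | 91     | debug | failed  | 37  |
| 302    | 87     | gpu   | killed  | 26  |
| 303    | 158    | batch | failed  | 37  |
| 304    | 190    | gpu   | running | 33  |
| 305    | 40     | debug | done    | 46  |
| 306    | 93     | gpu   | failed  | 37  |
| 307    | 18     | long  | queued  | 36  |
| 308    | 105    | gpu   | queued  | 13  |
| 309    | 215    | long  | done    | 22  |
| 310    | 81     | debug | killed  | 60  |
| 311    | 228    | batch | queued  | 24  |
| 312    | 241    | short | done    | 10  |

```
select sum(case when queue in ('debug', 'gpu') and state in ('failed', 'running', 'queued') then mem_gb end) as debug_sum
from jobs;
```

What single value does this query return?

job_id=300: ✗
job_id=301: ✓ → 91
job_id=302: ✗
job_id=303: ✗
job_id=304: ✓ → 190
job_id=305: ✗
job_id=306: ✓ → 93
job_id=307: ✗
job_id=308: ✓ → 105
job_id=309: ✗
job_id=310: ✗
job_id=311: ✗
job_id=312: ✗
debug_sum = 91 + 190 + 93 + 105 = 479

479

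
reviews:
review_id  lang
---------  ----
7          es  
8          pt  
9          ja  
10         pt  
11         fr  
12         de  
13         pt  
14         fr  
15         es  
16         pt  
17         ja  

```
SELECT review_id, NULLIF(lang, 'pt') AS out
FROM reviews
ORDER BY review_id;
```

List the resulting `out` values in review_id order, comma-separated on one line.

es, NULL, ja, NULL, fr, de, NULL, fr, es, NULL, ja

review_id=7: lang=es vs pt: differ → es
review_id=8: lang=pt vs pt: equal → NULL
review_id=9: lang=ja vs pt: differ → ja
review_id=10: lang=pt vs pt: equal → NULL
review_id=11: lang=fr vs pt: differ → fr
review_id=12: lang=de vs pt: differ → de
review_id=13: lang=pt vs pt: equal → NULL
review_id=14: lang=fr vs pt: differ → fr
review_id=15: lang=es vs pt: differ → es
review_id=16: lang=pt vs pt: equal → NULL
review_id=17: lang=ja vs pt: differ → ja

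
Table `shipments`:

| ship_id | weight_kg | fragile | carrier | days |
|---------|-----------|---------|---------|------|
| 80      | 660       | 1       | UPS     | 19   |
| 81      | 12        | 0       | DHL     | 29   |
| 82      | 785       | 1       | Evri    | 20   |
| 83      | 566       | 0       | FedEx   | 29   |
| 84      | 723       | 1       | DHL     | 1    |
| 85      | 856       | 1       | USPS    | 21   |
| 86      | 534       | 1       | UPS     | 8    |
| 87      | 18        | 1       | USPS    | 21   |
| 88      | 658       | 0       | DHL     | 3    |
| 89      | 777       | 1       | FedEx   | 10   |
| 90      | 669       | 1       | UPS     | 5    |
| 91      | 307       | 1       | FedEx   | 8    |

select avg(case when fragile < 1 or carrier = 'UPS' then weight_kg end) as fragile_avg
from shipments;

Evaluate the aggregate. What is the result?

ship_id=80: ✓ → 660
ship_id=81: ✓ → 12
ship_id=82: ✗
ship_id=83: ✓ → 566
ship_id=84: ✗
ship_id=85: ✗
ship_id=86: ✓ → 534
ship_id=87: ✗
ship_id=88: ✓ → 658
ship_id=89: ✗
ship_id=90: ✓ → 669
ship_id=91: ✗
fragile_avg = (660 + 12 + 566 + 534 + 658 + 669) / 6 = 516.5

516.5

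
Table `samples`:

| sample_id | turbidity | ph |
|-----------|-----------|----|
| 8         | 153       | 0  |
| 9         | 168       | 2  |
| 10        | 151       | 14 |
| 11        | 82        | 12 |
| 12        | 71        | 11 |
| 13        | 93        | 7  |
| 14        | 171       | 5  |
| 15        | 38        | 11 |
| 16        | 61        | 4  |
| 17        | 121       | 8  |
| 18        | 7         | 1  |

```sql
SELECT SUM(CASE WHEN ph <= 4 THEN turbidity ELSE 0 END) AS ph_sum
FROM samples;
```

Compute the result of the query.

389

sample_id=8: ✓ → 153
sample_id=9: ✓ → 168
sample_id=10: ✗
sample_id=11: ✗
sample_id=12: ✗
sample_id=13: ✗
sample_id=14: ✗
sample_id=15: ✗
sample_id=16: ✓ → 61
sample_id=17: ✗
sample_id=18: ✓ → 7
ph_sum = 153 + 168 + 61 + 7 = 389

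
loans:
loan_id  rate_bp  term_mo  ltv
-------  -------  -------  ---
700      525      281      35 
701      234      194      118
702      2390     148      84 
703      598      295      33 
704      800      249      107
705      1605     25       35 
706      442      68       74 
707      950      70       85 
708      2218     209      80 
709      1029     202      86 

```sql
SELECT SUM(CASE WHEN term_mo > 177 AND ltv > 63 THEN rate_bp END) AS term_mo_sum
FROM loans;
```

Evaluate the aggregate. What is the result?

4281

loan_id=700: ✗
loan_id=701: ✓ → 234
loan_id=702: ✗
loan_id=703: ✗
loan_id=704: ✓ → 800
loan_id=705: ✗
loan_id=706: ✗
loan_id=707: ✗
loan_id=708: ✓ → 2218
loan_id=709: ✓ → 1029
term_mo_sum = 234 + 800 + 2218 + 1029 = 4281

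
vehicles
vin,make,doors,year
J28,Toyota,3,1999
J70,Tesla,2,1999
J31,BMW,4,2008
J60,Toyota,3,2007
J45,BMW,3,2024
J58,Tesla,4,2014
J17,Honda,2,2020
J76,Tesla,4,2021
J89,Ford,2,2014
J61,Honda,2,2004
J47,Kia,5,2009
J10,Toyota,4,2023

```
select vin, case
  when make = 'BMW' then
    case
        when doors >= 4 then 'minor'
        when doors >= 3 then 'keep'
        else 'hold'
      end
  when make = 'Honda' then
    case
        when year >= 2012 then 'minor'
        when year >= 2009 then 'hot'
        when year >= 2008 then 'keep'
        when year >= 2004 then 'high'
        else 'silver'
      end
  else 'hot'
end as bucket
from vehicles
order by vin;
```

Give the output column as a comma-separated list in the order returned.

vin=J10: make='Toyota' → outer ELSE → hot
vin=J17: make='Honda' → inner[year >= 2012] → minor
vin=J28: make='Toyota' → outer ELSE → hot
vin=J31: make='BMW' → inner[doors >= 4] → minor
vin=J45: make='BMW' → inner[doors >= 3] → keep
vin=J47: make='Kia' → outer ELSE → hot
vin=J58: make='Tesla' → outer ELSE → hot
vin=J60: make='Toyota' → outer ELSE → hot
vin=J61: make='Honda' → inner[year >= 2004] → high
vin=J70: make='Tesla' → outer ELSE → hot
vin=J76: make='Tesla' → outer ELSE → hot
vin=J89: make='Ford' → outer ELSE → hot

hot, minor, hot, minor, keep, hot, hot, hot, high, hot, hot, hot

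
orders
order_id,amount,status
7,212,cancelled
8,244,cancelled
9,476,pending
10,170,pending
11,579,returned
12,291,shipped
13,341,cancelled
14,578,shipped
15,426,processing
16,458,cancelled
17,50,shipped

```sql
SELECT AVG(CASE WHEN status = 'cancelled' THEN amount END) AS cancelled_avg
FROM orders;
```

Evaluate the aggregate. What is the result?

313.75

order_id=7: ✓ → 212
order_id=8: ✓ → 244
order_id=9: ✗
order_id=10: ✗
order_id=11: ✗
order_id=12: ✗
order_id=13: ✓ → 341
order_id=14: ✗
order_id=15: ✗
order_id=16: ✓ → 458
order_id=17: ✗
cancelled_avg = (212 + 244 + 341 + 458) / 4 = 313.75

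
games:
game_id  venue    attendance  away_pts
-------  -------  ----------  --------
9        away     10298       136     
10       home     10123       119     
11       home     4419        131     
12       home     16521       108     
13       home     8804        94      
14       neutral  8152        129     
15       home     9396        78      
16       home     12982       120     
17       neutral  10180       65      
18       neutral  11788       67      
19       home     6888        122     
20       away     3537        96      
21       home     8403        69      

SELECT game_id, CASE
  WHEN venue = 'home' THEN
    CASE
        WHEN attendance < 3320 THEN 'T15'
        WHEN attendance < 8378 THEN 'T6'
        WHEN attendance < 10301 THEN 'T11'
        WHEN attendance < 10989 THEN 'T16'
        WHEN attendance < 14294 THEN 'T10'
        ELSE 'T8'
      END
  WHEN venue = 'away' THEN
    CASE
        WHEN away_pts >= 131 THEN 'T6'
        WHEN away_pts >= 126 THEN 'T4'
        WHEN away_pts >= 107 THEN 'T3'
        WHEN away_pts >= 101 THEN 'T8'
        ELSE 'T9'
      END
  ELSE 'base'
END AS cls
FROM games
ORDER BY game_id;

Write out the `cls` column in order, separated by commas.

T6, T11, T6, T8, T11, base, T11, T10, base, base, T6, T9, T11

game_id=9: venue='away' → inner[away_pts >= 131] → T6
game_id=10: venue='home' → inner[attendance < 10301] → T11
game_id=11: venue='home' → inner[attendance < 8378] → T6
game_id=12: venue='home' → inner[ELSE] → T8
game_id=13: venue='home' → inner[attendance < 10301] → T11
game_id=14: venue='neutral' → outer ELSE → base
game_id=15: venue='home' → inner[attendance < 10301] → T11
game_id=16: venue='home' → inner[attendance < 14294] → T10
game_id=17: venue='neutral' → outer ELSE → base
game_id=18: venue='neutral' → outer ELSE → base
game_id=19: venue='home' → inner[attendance < 8378] → T6
game_id=20: venue='away' → inner[ELSE] → T9
game_id=21: venue='home' → inner[attendance < 10301] → T11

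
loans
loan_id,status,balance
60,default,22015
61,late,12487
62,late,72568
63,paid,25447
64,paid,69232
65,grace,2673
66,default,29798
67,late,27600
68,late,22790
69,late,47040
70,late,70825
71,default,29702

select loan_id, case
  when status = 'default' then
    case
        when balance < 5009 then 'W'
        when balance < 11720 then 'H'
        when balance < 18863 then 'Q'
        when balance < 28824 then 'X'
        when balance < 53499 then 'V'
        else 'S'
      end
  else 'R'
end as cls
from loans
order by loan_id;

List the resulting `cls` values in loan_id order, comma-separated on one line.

loan_id=60: status='default' → inner[balance < 28824] → X
loan_id=61: status='late' → outer ELSE → R
loan_id=62: status='late' → outer ELSE → R
loan_id=63: status='paid' → outer ELSE → R
loan_id=64: status='paid' → outer ELSE → R
loan_id=65: status='grace' → outer ELSE → R
loan_id=66: status='default' → inner[balance < 53499] → V
loan_id=67: status='late' → outer ELSE → R
loan_id=68: status='late' → outer ELSE → R
loan_id=69: status='late' → outer ELSE → R
loan_id=70: status='late' → outer ELSE → R
loan_id=71: status='default' → inner[balance < 53499] → V

X, R, R, R, R, R, V, R, R, R, R, V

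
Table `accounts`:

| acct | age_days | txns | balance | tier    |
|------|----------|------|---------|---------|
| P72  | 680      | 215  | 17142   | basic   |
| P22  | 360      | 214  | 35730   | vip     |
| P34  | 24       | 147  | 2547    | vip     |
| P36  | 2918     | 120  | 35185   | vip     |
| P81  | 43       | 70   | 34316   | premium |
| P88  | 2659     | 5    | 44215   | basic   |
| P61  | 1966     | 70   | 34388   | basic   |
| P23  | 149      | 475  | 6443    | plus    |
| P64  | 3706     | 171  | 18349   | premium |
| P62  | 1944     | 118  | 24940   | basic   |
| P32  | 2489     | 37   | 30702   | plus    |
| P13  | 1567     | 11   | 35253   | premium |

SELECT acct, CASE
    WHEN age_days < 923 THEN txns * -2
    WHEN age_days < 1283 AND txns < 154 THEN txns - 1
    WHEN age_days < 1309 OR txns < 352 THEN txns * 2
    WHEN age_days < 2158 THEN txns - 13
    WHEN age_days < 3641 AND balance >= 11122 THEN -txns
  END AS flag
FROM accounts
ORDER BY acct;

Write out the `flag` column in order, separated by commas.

22, -428, -950, 74, -294, 240, 140, 236, 342, -430, -140, 10

acct=P13: age_days < 1309 OR txns < 352 → 22
acct=P22: age_days < 923 → -428
acct=P23: age_days < 923 → -950
acct=P32: age_days < 1309 OR txns < 352 → 74
acct=P34: age_days < 923 → -294
acct=P36: age_days < 1309 OR txns < 352 → 240
acct=P61: age_days < 1309 OR txns < 352 → 140
acct=P62: age_days < 1309 OR txns < 352 → 236
acct=P64: age_days < 1309 OR txns < 352 → 342
acct=P72: age_days < 923 → -430
acct=P81: age_days < 923 → -140
acct=P88: age_days < 1309 OR txns < 352 → 10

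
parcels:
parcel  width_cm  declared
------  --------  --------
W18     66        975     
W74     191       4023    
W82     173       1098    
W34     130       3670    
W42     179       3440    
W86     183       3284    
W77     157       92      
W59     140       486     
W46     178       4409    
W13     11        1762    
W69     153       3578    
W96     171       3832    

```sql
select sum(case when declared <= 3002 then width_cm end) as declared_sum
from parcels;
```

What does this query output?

547

parcel=W18: ✓ → 66
parcel=W74: ✗
parcel=W82: ✓ → 173
parcel=W34: ✗
parcel=W42: ✗
parcel=W86: ✗
parcel=W77: ✓ → 157
parcel=W59: ✓ → 140
parcel=W46: ✗
parcel=W13: ✓ → 11
parcel=W69: ✗
parcel=W96: ✗
declared_sum = 66 + 173 + 157 + 140 + 11 = 547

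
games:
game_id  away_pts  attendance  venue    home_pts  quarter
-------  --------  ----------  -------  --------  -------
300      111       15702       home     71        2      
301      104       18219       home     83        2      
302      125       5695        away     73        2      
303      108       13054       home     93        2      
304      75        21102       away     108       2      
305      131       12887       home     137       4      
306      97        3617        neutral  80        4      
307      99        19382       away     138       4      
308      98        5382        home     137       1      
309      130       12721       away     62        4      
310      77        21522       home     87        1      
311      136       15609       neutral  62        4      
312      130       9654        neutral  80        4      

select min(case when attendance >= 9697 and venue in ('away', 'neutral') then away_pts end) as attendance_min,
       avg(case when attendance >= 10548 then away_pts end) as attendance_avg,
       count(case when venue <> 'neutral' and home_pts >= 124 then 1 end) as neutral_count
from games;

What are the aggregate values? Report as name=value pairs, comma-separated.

[attendance_min: attendance >= 9697 and venue in ('away', 'neutral')]
game_id=300: ✗
game_id=301: ✗
game_id=302: ✗
game_id=303: ✗
game_id=304: ✓ → 75
game_id=305: ✗
game_id=306: ✗
game_id=307: ✓ → 99
game_id=308: ✗
game_id=309: ✓ → 130
game_id=310: ✗
game_id=311: ✓ → 136
game_id=312: ✗
attendance_min = MIN(75, 99, 130, 136) = 75
—
[attendance_avg: attendance >= 10548]
game_id=300: ✓ → 111
game_id=301: ✓ → 104
game_id=302: ✗
game_id=303: ✓ → 108
game_id=304: ✓ → 75
game_id=305: ✓ → 131
game_id=306: ✗
game_id=307: ✓ → 99
game_id=308: ✗
game_id=309: ✓ → 130
game_id=310: ✓ → 77
game_id=311: ✓ → 136
game_id=312: ✗
attendance_avg = (111 + 104 + 108 + 75 + 131 + 99 + 130 + 77 + 136) / 9 = 107.8888888889
—
[neutral_count: venue <> 'neutral' and home_pts >= 124]
game_id=300: ✗
game_id=301: ✗
game_id=302: ✗
game_id=303: ✗
game_id=304: ✗
game_id=305: ✓ → 1
game_id=306: ✗
game_id=307: ✓ → 1
game_id=308: ✓ → 1
game_id=309: ✗
game_id=310: ✗
game_id=311: ✗
game_id=312: ✗
neutral_count = COUNT(1, 1, 1) = 3

attendance_min=75, attendance_avg=107.8888888889, neutral_count=3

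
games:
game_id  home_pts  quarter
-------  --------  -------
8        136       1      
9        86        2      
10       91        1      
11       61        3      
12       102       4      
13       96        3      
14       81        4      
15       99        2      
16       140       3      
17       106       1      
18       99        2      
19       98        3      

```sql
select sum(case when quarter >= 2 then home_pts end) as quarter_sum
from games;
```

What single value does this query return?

game_id=8: ✗
game_id=9: ✓ → 86
game_id=10: ✗
game_id=11: ✓ → 61
game_id=12: ✓ → 102
game_id=13: ✓ → 96
game_id=14: ✓ → 81
game_id=15: ✓ → 99
game_id=16: ✓ → 140
game_id=17: ✗
game_id=18: ✓ → 99
game_id=19: ✓ → 98
quarter_sum = 86 + 61 + 102 + 96 + 81 + 99 + 140 + 99 + 98 = 862

862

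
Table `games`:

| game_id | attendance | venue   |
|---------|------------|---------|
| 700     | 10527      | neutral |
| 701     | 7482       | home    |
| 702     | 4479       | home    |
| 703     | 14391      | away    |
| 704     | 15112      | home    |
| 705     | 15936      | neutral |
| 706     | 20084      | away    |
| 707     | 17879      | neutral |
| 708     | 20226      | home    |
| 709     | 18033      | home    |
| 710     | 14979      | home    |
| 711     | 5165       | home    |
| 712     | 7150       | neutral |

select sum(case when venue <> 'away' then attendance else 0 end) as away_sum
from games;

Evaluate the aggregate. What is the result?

game_id=700: ✓ → 10527
game_id=701: ✓ → 7482
game_id=702: ✓ → 4479
game_id=703: ✗
game_id=704: ✓ → 15112
game_id=705: ✓ → 15936
game_id=706: ✗
game_id=707: ✓ → 17879
game_id=708: ✓ → 20226
game_id=709: ✓ → 18033
game_id=710: ✓ → 14979
game_id=711: ✓ → 5165
game_id=712: ✓ → 7150
away_sum = 10527 + 7482 + 4479 + 15112 + 15936 + 17879 + 20226 + 18033 + 14979 + 5165 + 7150 = 136968

136968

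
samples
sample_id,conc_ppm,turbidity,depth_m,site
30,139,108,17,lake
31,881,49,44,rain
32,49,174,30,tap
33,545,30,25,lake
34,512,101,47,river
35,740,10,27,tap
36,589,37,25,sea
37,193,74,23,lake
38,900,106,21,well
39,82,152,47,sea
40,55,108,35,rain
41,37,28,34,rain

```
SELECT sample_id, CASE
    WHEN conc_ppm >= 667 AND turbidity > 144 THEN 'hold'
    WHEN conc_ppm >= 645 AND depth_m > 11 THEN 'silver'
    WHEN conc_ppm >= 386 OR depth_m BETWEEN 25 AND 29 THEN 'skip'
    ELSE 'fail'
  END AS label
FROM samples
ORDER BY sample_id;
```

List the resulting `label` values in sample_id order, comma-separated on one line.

fail, silver, fail, skip, skip, silver, skip, fail, silver, fail, fail, fail

sample_id=30: ELSE → fail
sample_id=31: conc_ppm >= 645 AND depth_m > 11 → silver
sample_id=32: ELSE → fail
sample_id=33: conc_ppm >= 386 OR depth_m BETWEEN 25 AND 29 → skip
sample_id=34: conc_ppm >= 386 OR depth_m BETWEEN 25 AND 29 → skip
sample_id=35: conc_ppm >= 645 AND depth_m > 11 → silver
sample_id=36: conc_ppm >= 386 OR depth_m BETWEEN 25 AND 29 → skip
sample_id=37: ELSE → fail
sample_id=38: conc_ppm >= 645 AND depth_m > 11 → silver
sample_id=39: ELSE → fail
sample_id=40: ELSE → fail
sample_id=41: ELSE → fail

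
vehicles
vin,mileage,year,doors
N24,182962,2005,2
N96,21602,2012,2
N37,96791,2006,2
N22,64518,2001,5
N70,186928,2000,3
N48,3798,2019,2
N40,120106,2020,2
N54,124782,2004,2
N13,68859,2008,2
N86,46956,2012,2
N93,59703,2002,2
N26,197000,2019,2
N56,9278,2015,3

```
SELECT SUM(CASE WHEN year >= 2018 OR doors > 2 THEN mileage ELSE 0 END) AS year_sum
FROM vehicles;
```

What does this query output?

581628

vin=N24: ✗
vin=N96: ✗
vin=N37: ✗
vin=N22: ✓ → 64518
vin=N70: ✓ → 186928
vin=N48: ✓ → 3798
vin=N40: ✓ → 120106
vin=N54: ✗
vin=N13: ✗
vin=N86: ✗
vin=N93: ✗
vin=N26: ✓ → 197000
vin=N56: ✓ → 9278
year_sum = 64518 + 186928 + 3798 + 120106 + 197000 + 9278 = 581628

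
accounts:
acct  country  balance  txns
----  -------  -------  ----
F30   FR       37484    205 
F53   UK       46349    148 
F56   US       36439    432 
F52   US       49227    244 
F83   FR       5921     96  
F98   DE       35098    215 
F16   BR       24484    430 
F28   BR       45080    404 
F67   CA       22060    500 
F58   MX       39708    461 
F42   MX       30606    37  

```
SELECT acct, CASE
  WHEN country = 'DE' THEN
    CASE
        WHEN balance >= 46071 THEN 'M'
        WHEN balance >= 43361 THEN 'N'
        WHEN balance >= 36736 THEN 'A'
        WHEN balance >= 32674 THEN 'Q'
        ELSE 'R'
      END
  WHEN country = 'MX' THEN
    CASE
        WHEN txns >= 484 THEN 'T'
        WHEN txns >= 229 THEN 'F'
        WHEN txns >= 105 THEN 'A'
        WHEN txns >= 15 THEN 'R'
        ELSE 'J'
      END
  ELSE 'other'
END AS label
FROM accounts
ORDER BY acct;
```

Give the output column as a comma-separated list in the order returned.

acct=F16: country='BR' → outer ELSE → other
acct=F28: country='BR' → outer ELSE → other
acct=F30: country='FR' → outer ELSE → other
acct=F42: country='MX' → inner[txns >= 15] → R
acct=F52: country='US' → outer ELSE → other
acct=F53: country='UK' → outer ELSE → other
acct=F56: country='US' → outer ELSE → other
acct=F58: country='MX' → inner[txns >= 229] → F
acct=F67: country='CA' → outer ELSE → other
acct=F83: country='FR' → outer ELSE → other
acct=F98: country='DE' → inner[balance >= 32674] → Q

other, other, other, R, other, other, other, F, other, other, Q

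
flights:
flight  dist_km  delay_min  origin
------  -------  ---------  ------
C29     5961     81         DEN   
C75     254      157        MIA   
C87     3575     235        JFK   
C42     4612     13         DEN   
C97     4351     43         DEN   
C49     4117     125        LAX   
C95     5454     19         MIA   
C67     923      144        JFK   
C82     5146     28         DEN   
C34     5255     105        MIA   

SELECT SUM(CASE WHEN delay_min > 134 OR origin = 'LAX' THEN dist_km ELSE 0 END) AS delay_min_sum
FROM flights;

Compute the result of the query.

flight=C29: ✗
flight=C75: ✓ → 254
flight=C87: ✓ → 3575
flight=C42: ✗
flight=C97: ✗
flight=C49: ✓ → 4117
flight=C95: ✗
flight=C67: ✓ → 923
flight=C82: ✗
flight=C34: ✗
delay_min_sum = 254 + 3575 + 4117 + 923 = 8869

8869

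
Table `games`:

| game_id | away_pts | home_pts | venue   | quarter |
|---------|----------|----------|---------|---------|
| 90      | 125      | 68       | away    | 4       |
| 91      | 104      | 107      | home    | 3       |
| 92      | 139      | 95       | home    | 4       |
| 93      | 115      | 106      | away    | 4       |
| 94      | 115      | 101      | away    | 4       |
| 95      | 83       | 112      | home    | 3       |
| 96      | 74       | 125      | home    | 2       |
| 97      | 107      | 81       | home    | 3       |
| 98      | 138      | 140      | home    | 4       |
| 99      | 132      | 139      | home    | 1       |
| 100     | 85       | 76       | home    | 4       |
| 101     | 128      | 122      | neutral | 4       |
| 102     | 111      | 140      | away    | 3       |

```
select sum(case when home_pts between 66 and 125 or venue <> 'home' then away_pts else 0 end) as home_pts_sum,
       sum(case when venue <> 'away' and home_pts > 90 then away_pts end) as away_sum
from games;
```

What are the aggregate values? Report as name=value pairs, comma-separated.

home_pts_sum=1186, away_sum=798

[home_pts_sum: home_pts between 66 and 125 or venue <> 'home']
game_id=90: ✓ → 125
game_id=91: ✓ → 104
game_id=92: ✓ → 139
game_id=93: ✓ → 115
game_id=94: ✓ → 115
game_id=95: ✓ → 83
game_id=96: ✓ → 74
game_id=97: ✓ → 107
game_id=98: ✗
game_id=99: ✗
game_id=100: ✓ → 85
game_id=101: ✓ → 128
game_id=102: ✓ → 111
home_pts_sum = 125 + 104 + 139 + 115 + 115 + 83 + 74 + 107 + 85 + 128 + 111 = 1186
—
[away_sum: venue <> 'away' and home_pts > 90]
game_id=90: ✗
game_id=91: ✓ → 104
game_id=92: ✓ → 139
game_id=93: ✗
game_id=94: ✗
game_id=95: ✓ → 83
game_id=96: ✓ → 74
game_id=97: ✗
game_id=98: ✓ → 138
game_id=99: ✓ → 132
game_id=100: ✗
game_id=101: ✓ → 128
game_id=102: ✗
away_sum = 104 + 139 + 83 + 74 + 138 + 132 + 128 = 798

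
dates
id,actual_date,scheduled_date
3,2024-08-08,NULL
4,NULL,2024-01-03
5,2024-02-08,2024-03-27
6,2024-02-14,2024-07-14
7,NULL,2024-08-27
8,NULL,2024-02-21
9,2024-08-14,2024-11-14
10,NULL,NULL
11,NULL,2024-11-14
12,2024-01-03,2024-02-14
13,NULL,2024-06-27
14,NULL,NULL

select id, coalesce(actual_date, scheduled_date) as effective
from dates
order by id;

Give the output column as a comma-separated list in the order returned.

2024-08-08, 2024-01-03, 2024-02-08, 2024-02-14, 2024-08-27, 2024-02-21, 2024-08-14, NULL, 2024-11-14, 2024-01-03, 2024-06-27, NULL

id=3: actual_date=2024-08-08 → 2024-08-08
id=4: actual_date=NULL, scheduled_date=2024-01-03 → 2024-01-03
id=5: actual_date=2024-02-08 → 2024-02-08
id=6: actual_date=2024-02-14 → 2024-02-14
id=7: actual_date=NULL, scheduled_date=2024-08-27 → 2024-08-27
id=8: actual_date=NULL, scheduled_date=2024-02-21 → 2024-02-21
id=9: actual_date=2024-08-14 → 2024-08-14
id=10: actual_date=NULL, scheduled_date=NULL (all NULL) → NULL
id=11: actual_date=NULL, scheduled_date=2024-11-14 → 2024-11-14
id=12: actual_date=2024-01-03 → 2024-01-03
id=13: actual_date=NULL, scheduled_date=2024-06-27 → 2024-06-27
id=14: actual_date=NULL, scheduled_date=NULL (all NULL) → NULL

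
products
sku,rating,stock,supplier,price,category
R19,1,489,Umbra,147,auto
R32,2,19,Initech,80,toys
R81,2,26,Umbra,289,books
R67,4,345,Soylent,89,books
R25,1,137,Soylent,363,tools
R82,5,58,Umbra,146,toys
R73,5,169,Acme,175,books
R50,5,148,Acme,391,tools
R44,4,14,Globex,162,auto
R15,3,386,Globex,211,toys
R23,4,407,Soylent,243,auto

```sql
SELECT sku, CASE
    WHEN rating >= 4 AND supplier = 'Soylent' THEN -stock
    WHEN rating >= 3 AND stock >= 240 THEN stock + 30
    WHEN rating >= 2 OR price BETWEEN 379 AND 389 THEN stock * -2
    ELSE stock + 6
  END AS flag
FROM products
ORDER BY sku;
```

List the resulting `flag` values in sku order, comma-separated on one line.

416, 495, -407, 143, -38, -28, -296, -345, -338, -52, -116

sku=R15: rating >= 3 AND stock >= 240 → 416
sku=R19: ELSE → 495
sku=R23: rating >= 4 AND supplier = 'Soylent' → -407
sku=R25: ELSE → 143
sku=R32: rating >= 2 OR price BETWEEN 379 AND 389 → -38
sku=R44: rating >= 2 OR price BETWEEN 379 AND 389 → -28
sku=R50: rating >= 2 OR price BETWEEN 379 AND 389 → -296
sku=R67: rating >= 4 AND supplier = 'Soylent' → -345
sku=R73: rating >= 2 OR price BETWEEN 379 AND 389 → -338
sku=R81: rating >= 2 OR price BETWEEN 379 AND 389 → -52
sku=R82: rating >= 2 OR price BETWEEN 379 AND 389 → -116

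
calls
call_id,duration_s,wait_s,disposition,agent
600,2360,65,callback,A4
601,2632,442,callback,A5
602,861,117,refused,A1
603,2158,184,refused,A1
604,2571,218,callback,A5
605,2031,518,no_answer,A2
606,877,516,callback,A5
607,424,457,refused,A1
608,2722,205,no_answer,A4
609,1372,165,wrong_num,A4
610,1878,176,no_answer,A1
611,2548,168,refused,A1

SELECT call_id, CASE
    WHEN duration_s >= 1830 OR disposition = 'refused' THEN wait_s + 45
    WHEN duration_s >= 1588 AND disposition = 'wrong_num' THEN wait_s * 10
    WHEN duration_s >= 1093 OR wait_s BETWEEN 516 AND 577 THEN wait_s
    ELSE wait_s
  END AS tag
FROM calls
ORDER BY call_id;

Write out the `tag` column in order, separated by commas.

call_id=600: duration_s >= 1830 OR disposition = 'refused' → 110
call_id=601: duration_s >= 1830 OR disposition = 'refused' → 487
call_id=602: duration_s >= 1830 OR disposition = 'refused' → 162
call_id=603: duration_s >= 1830 OR disposition = 'refused' → 229
call_id=604: duration_s >= 1830 OR disposition = 'refused' → 263
call_id=605: duration_s >= 1830 OR disposition = 'refused' → 563
call_id=606: duration_s >= 1093 OR wait_s BETWEEN 516 AND 577 → 516
call_id=607: duration_s >= 1830 OR disposition = 'refused' → 502
call_id=608: duration_s >= 1830 OR disposition = 'refused' → 250
call_id=609: duration_s >= 1093 OR wait_s BETWEEN 516 AND 577 → 165
call_id=610: duration_s >= 1830 OR disposition = 'refused' → 221
call_id=611: duration_s >= 1830 OR disposition = 'refused' → 213

110, 487, 162, 229, 263, 563, 516, 502, 250, 165, 221, 213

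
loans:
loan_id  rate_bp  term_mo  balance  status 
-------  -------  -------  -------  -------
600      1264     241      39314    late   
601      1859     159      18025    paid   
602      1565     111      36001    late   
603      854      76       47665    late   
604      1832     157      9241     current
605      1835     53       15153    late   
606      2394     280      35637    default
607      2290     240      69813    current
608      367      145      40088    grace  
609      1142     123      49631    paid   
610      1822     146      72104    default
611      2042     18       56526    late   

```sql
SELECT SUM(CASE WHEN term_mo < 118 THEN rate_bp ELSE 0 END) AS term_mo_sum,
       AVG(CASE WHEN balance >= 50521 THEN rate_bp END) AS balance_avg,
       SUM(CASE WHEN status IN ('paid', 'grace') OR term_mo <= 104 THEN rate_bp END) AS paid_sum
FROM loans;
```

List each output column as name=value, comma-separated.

term_mo_sum=6296, balance_avg=2051.3333333333, paid_sum=8099

[term_mo_sum: term_mo < 118]
loan_id=600: ✗
loan_id=601: ✗
loan_id=602: ✓ → 1565
loan_id=603: ✓ → 854
loan_id=604: ✗
loan_id=605: ✓ → 1835
loan_id=606: ✗
loan_id=607: ✗
loan_id=608: ✗
loan_id=609: ✗
loan_id=610: ✗
loan_id=611: ✓ → 2042
term_mo_sum = 1565 + 854 + 1835 + 2042 = 6296
—
[balance_avg: balance >= 50521]
loan_id=600: ✗
loan_id=601: ✗
loan_id=602: ✗
loan_id=603: ✗
loan_id=604: ✗
loan_id=605: ✗
loan_id=606: ✗
loan_id=607: ✓ → 2290
loan_id=608: ✗
loan_id=609: ✗
loan_id=610: ✓ → 1822
loan_id=611: ✓ → 2042
balance_avg = (2290 + 1822 + 2042) / 3 = 2051.3333333333
—
[paid_sum: status IN ('paid', 'grace') OR term_mo <= 104]
loan_id=600: ✗
loan_id=601: ✓ → 1859
loan_id=602: ✗
loan_id=603: ✓ → 854
loan_id=604: ✗
loan_id=605: ✓ → 1835
loan_id=606: ✗
loan_id=607: ✗
loan_id=608: ✓ → 367
loan_id=609: ✓ → 1142
loan_id=610: ✗
loan_id=611: ✓ → 2042
paid_sum = 1859 + 854 + 1835 + 367 + 1142 + 2042 = 8099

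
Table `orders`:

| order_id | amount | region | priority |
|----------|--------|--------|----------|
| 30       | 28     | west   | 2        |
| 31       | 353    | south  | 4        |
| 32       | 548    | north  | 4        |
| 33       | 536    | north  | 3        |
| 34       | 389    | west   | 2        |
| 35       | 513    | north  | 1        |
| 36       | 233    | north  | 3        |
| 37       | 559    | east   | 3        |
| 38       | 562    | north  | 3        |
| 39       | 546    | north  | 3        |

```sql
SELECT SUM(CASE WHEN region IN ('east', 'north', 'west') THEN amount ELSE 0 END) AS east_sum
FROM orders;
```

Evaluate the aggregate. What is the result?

order_id=30: ✓ → 28
order_id=31: ✗
order_id=32: ✓ → 548
order_id=33: ✓ → 536
order_id=34: ✓ → 389
order_id=35: ✓ → 513
order_id=36: ✓ → 233
order_id=37: ✓ → 559
order_id=38: ✓ → 562
order_id=39: ✓ → 546
east_sum = 28 + 548 + 536 + 389 + 513 + 233 + 559 + 562 + 546 = 3914

3914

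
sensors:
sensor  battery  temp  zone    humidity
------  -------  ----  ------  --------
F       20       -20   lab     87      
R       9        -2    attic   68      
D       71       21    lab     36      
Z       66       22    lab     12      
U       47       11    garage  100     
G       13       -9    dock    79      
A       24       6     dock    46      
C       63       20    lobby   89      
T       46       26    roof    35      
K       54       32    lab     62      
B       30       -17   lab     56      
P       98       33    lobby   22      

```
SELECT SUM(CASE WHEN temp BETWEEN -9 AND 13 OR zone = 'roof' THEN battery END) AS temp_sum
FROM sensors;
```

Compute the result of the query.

139

sensor=F: ✗
sensor=R: ✓ → 9
sensor=D: ✗
sensor=Z: ✗
sensor=U: ✓ → 47
sensor=G: ✓ → 13
sensor=A: ✓ → 24
sensor=C: ✗
sensor=T: ✓ → 46
sensor=K: ✗
sensor=B: ✗
sensor=P: ✗
temp_sum = 9 + 47 + 13 + 24 + 46 = 139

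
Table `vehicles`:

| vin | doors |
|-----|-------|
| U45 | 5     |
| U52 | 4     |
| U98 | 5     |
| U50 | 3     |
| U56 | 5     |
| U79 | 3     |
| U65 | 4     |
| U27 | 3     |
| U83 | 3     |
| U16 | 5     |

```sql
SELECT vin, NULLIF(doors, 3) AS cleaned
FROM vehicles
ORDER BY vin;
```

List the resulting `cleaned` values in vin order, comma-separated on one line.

5, NULL, 5, NULL, 4, 5, 4, NULL, NULL, 5

vin=U16: doors=5 vs 3: differ → 5
vin=U27: doors=3 vs 3: equal → NULL
vin=U45: doors=5 vs 3: differ → 5
vin=U50: doors=3 vs 3: equal → NULL
vin=U52: doors=4 vs 3: differ → 4
vin=U56: doors=5 vs 3: differ → 5
vin=U65: doors=4 vs 3: differ → 4
vin=U79: doors=3 vs 3: equal → NULL
vin=U83: doors=3 vs 3: equal → NULL
vin=U98: doors=5 vs 3: differ → 5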